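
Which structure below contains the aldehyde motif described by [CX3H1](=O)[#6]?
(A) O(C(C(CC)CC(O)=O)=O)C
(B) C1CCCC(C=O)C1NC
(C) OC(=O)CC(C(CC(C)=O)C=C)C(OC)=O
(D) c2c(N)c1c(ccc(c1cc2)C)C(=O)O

B

[CX3H1](=O)[#6] describes an sp2 carbon with one H, double-bonded to O and single-bonded to carbon (an aldehyde).
(A) has a methyl-ester group (-C(=O)OCH3) but the carbonyl carbon has H0, not H1.
(B) contains an aldehyde (-CHO), which satisfies every atom and bond constraint.
(C) has an acetyl/ketone group (-C(=O)CH3) but the carbonyl carbon has H0 (two carbon neighbours), not H1.
(D) has a carboxylic acid group (-C(=O)OH) but the carbonyl carbon has H0 and is bonded to O, not H1.
So the answer is (B).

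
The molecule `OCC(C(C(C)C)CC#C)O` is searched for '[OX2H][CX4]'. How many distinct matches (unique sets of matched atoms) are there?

2

[OX2H][CX4] is the SMARTS for an aliphatic alcohol: a hydroxyl oxygen bound to an sp3 (X4) carbon.
The molecule carries 2 separate instances of a hydroxyl group (-OH) meeting every constraint; each maps to a distinct set of atoms, giving 2 matches.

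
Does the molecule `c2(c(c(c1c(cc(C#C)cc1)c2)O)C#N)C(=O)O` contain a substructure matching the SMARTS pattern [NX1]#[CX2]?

The pattern [NX1]#[CX2] describes a nitrogen triple-bonded to a two-connected carbon — a nitrile.
The molecule carries a nitrile (-C#N), whose atoms satisfy every constraint of the query, so the pattern matches.

Yes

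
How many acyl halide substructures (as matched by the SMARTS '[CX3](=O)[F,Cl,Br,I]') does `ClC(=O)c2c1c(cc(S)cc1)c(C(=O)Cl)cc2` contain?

2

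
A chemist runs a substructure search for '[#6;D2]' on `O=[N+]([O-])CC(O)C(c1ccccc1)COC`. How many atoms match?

The query [#6;D2] means: any carbon bonded to exactly two heavy atoms.
Check the 16 heavy atoms by environment: 2× C (D2) → match; 2× C (D3) → no; 1× N (charge +1, D3) → no; 1× O (charge -1, D1) → no; 2× O (D1) → no; 1× O (D2) → no; 1× C (D1) → no; 1× c (aromatic, D3) → no; 5× c (aromatic, D2) → match.
Summing the matching environments: 2 + 5 = 7 matching atoms.

7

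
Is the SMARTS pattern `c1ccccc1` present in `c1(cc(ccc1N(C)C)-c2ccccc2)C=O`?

The pattern c1ccccc1 describes six aromatic carbons in a ring — a benzene ring.
The molecule carries a phenyl ring, whose atoms satisfy every constraint of the query, so the pattern matches.

Yes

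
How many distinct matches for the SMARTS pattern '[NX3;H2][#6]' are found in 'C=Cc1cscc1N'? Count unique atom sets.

1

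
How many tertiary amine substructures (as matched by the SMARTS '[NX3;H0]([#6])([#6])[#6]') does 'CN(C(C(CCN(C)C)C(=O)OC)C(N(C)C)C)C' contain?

3

[NX3;H0]([#6])([#6])[#6] is the SMARTS for a tertiary amine: a trivalent nitrogen with no H, bonded to three carbons.
The molecule carries 3 separate instances of a dimethylamino group (-N(CH3)2) meeting every constraint; each maps to a distinct set of atoms, giving 3 matches.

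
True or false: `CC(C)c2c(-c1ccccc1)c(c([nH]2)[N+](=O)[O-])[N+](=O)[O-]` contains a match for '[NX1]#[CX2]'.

The pattern [NX1]#[CX2] describes a nitrogen triple-bonded to a two-connected carbon — a nitrile.
The closest candidate here is a nitro group (-[N+](=O)[O-]), but there is no C#N triple bond. No other fragment satisfies the full query, so there is no match.

False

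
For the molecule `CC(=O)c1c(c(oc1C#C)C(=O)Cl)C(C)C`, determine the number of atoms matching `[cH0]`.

4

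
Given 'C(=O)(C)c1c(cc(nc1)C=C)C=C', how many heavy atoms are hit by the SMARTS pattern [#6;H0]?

Check the 13 heavy atoms by environment: 1× n (aromatic, H0) → no; 2× c (aromatic, H1) → no; 3× c (aromatic, H0) → match; 1× C (H0) → match; 1× O (H0) → no; 1× C (H3) → no; 2× C (H1) → no; 2× C (H2) → no.
Summing the matching environments: 3 + 1 = 4 matching atoms.

4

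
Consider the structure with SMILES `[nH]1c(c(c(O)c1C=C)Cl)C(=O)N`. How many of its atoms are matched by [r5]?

5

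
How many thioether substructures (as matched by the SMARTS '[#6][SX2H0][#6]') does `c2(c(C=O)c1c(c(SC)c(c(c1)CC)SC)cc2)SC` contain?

3

[#6][SX2H0][#6] is the SMARTS for a thioether: an aliphatic sulfur bridging two carbons with no H on the sulfur.
The molecule carries 3 separate instances of a methylthio ether (-SCH3) meeting every constraint; each maps to a distinct set of atoms, giving 3 matches.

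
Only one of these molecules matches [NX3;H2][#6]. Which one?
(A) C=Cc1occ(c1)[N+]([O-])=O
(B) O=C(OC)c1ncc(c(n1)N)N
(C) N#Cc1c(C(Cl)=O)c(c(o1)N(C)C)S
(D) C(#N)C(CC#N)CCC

B

[NX3;H2][#6] describes a trivalent nitrogen with two H attached to carbon (a primary amine).
(A) has a nitro group (-[N+](=O)[O-]) but the nitrogen is [N+] with no H, not NX3H2.
(B) contains a primary amino group (-NH2), which satisfies every atom and bond constraint.
(C) has a dimethylamino group (-N(CH3)2) but the nitrogen has H0, not H2.
(D) has a nitrile (-C#N) but the nitrogen is NX1 (triple-bonded), not NX3 with two H.
So the answer is (B).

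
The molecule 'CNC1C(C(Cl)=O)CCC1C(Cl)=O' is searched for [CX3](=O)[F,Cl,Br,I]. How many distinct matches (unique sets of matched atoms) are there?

2

[CX3](=O)[F,Cl,Br,I] is the SMARTS for an acyl halide: a carbonyl carbon bonded to a halogen.
The molecule carries 2 separate instances of an acyl chloride (-C(=O)Cl) meeting every constraint; each maps to a distinct set of atoms, giving 2 matches.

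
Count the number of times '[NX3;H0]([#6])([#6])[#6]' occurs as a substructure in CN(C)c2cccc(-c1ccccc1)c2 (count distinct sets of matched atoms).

[NX3;H0]([#6])([#6])[#6] is the SMARTS for a tertiary amine: a trivalent nitrogen with no H, bonded to three carbons.
Exactly one fragment in the molecule meets all constraints, giving 1 match.

1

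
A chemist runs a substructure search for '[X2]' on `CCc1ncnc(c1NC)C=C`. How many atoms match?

2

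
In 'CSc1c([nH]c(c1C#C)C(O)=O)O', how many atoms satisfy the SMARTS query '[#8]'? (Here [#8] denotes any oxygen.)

3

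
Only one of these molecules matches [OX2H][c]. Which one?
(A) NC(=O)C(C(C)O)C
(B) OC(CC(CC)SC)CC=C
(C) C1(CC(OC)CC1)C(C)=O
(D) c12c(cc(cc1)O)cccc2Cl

[OX2H][c] describes a hydroxyl oxygen attached to an aromatic carbon (a phenol).
(A) has a hydroxyl group (-OH) but the -OH is on an aliphatic carbon, not an aromatic c.
(B) has a hydroxyl group (-OH) but the -OH is on an aliphatic carbon, not an aromatic c.
(C) has a methoxy ether (-OCH3) but the oxygen has H0, not H1.
(D) contains a hydroxyl group (-OH), which satisfies every atom and bond constraint.
So the answer is (D).

D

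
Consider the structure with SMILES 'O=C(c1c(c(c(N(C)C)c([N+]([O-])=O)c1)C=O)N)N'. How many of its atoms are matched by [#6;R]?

6

The query [#6;R] means: carbon that is part of a ring.
Check the 18 heavy atoms by environment: 6× c (aromatic, in 6-ring) → match; 3× N (acyclic) → no; 1× N (charge +1, acyclic) → no; 1× O (charge -1, acyclic) → no; 3× O (acyclic) → no; 4× C (acyclic) → no.
That gives 6 matching atoms.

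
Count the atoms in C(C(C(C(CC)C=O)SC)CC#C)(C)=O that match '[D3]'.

The query [D3] means: atom with exactly three heavy-atom neighbours.
Check the 15 heavy atoms by environment: 4× C (D1) → no; 4× C (D2) → no; 4× C (D3) → match; 1× S (D2) → no; 2× O (D1) → no.
That gives 4 matching atoms.

4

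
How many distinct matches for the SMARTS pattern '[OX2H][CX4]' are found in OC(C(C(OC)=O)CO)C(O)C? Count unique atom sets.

3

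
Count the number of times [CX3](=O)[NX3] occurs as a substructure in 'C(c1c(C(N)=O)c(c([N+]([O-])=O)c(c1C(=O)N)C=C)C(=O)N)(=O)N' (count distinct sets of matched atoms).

[CX3](=O)[NX3] is the SMARTS for an amide: a carbonyl carbon bonded to a trivalent nitrogen.
The molecule carries 4 separate instances of a primary amide (-C(=O)NH2) meeting every constraint; each maps to a distinct set of atoms, giving 4 matches.

4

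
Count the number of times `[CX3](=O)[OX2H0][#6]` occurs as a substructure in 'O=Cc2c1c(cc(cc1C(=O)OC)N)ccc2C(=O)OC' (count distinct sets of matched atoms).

2

[CX3](=O)[OX2H0][#6] is the SMARTS for an ester: a carbonyl carbon bonded to an oxygen that is itself bonded to carbon (no H on that O).
The molecule carries 2 separate instances of a methyl-ester group (-C(=O)OCH3) meeting every constraint; each maps to a distinct set of atoms, giving 2 matches.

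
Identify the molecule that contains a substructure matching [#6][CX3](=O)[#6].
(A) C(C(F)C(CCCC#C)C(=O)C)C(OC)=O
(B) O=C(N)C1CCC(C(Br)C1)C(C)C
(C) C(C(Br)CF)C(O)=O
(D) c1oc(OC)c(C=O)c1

A

[#6][CX3](=O)[#6] describes a carbonyl carbon (no H) flanked by two carbons (a ketone).
(A) contains an acetyl/ketone group (-C(=O)CH3), which satisfies every atom and bond constraint.
(B) has a primary amide (-C(=O)NH2) but one neighbour of the carbonyl carbon is N, not C.
(C) has a carboxylic acid group (-C(=O)OH) but one neighbour of the carbonyl carbon is O, not C.
(D) has an aldehyde (-CHO) but the carbonyl carbon has H1, so it is not flanked by two carbons.
So the answer is (A).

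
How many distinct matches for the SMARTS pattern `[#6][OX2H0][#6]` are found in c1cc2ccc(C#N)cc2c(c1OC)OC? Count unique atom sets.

[#6][OX2H0][#6] is the SMARTS for an ether: an aliphatic oxygen bridging two carbons with no H on the oxygen.
The molecule carries 2 separate instances of a methoxy ether (-OCH3) meeting every constraint; each maps to a distinct set of atoms, giving 2 matches.

2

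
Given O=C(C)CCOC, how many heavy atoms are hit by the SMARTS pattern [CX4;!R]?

Check the 7 heavy atoms by environment: 4× C (X4, acyclic) → match; 1× C (X3, acyclic) → no; 1× O (X1, acyclic) → no; 1× O (X2, acyclic) → no.
That gives 4 matching atoms.

4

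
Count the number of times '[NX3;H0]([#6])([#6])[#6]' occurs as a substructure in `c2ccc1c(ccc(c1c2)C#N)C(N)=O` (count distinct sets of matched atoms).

0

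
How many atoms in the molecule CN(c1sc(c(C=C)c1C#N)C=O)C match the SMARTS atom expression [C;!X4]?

The query [C;!X4] means: aliphatic carbon that does not have four total connections.
Check the 14 heavy atoms by environment: 1× s (aromatic, X2) → no; 4× c (aromatic, X3) → no; 1× C (X2) → match; 1× N (X1) → no; 3× C (X3) → match; 1× O (X1) → no; 1× N (X3) → no; 2× C (X4) → no.
Summing the matching environments: 1 + 3 = 4 matching atoms.

4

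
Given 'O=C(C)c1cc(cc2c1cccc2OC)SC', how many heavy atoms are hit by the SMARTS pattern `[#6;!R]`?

4

The query [#6;!R] means: carbon not in any ring.
Check the 17 heavy atoms by environment: 10× c (aromatic, in 6-ring) → no; 1× S (acyclic) → no; 4× C (acyclic) → match; 2× O (acyclic) → no.
That gives 4 matching atoms.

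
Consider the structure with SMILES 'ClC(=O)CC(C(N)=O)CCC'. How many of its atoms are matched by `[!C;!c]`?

4

Check the 11 heavy atoms by environment: 7× C → no; 2× O → match; 1× N → match; 1× Cl → match.
Summing the matching environments: 2 + 1 + 1 = 4 matching atoms.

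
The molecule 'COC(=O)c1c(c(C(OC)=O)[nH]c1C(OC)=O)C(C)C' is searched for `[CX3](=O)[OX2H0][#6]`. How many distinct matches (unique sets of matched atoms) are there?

3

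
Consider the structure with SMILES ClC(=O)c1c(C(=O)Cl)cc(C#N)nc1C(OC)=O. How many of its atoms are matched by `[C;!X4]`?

The query [C;!X4] means: aliphatic carbon that does not have four total connections.
Check the 18 heavy atoms by environment: 1× n (aromatic, X2) → no; 5× c (aromatic, X3) → no; 3× C (X3) → match; 3× O (X1) → no; 2× Cl (X1) → no; 1× C (X2) → match; 1× N (X1) → no; 1× O (X2) → no; 1× C (X4) → no.
Summing the matching environments: 3 + 1 = 4 matching atoms.

4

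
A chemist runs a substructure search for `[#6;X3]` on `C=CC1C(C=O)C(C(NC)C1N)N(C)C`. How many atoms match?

Check the 15 heavy atoms by environment: 8× C (X4) → no; 3× C (X3) → match; 3× N (X3) → no; 1× O (X1) → no.
That gives 3 matching atoms.

3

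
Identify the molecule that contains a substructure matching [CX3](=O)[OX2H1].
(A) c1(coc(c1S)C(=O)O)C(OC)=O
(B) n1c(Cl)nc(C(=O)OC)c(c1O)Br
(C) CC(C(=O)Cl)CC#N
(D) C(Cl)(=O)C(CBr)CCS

[CX3](=O)[OX2H1] describes an sp2 carbon double-bonded to O and single-bonded to an -OH oxygen (a carboxylic acid).
(A) contains a carboxylic acid group (-C(=O)OH), which satisfies every atom and bond constraint.
(B) has a methyl-ester group (-C(=O)OCH3) but the singly-bonded O has no H (OX2H0, not OX2H1).
(C) has an acyl chloride (-C(=O)Cl) but the carbonyl is bonded to Cl, not to an -OH oxygen.
(D) has an acyl chloride (-C(=O)Cl) but the carbonyl is bonded to Cl, not to an -OH oxygen.
So the answer is (A).

A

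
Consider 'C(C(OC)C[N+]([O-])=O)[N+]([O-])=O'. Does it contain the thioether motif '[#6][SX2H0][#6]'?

No

The pattern [#6][SX2H0][#6] describes an aliphatic sulfur bridging two carbons with no H on the sulfur — a thioether.
The closest candidate here is a methoxy ether (-OCH3), but the bridging atom is O, not S. No other fragment satisfies the full query, so there is no match.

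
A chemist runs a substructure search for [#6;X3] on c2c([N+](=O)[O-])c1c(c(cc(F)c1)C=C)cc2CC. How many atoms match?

Check the 18 heavy atoms by environment: 10× c (aromatic, X3) → match; 2× C (X4) → no; 1× N (charge +1, X3) → no; 1× O (charge -1, X1) → no; 1× O (X1) → no; 2× C (X3) → match; 1× F (X1) → no.
Summing the matching environments: 10 + 2 = 12 matching atoms.

12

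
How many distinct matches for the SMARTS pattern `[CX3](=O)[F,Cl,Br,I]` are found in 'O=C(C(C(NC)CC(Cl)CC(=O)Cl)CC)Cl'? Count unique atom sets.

2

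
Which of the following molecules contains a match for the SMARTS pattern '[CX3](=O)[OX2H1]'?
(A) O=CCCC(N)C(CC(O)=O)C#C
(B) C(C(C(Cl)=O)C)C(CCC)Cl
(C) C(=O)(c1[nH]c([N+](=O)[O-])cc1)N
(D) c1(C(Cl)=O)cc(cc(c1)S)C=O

A

[CX3](=O)[OX2H1] describes an sp2 carbon double-bonded to O and single-bonded to an -OH oxygen (a carboxylic acid).
(A) contains a carboxylic acid group (-C(=O)OH), which satisfies every atom and bond constraint.
(B) has an acyl chloride (-C(=O)Cl) but the carbonyl is bonded to Cl, not to an -OH oxygen.
(C) has a primary amide (-C(=O)NH2) but the carbonyl is bonded to N, not to an -OH oxygen.
(D) has an acyl chloride (-C(=O)Cl) but the carbonyl is bonded to Cl, not to an -OH oxygen.
So the answer is (A).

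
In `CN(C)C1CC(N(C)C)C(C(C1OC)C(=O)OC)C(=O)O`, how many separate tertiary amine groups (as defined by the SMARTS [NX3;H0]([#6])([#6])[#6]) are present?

[NX3;H0]([#6])([#6])[#6] is the SMARTS for a tertiary amine: a trivalent nitrogen with no H, bonded to three carbons.
The molecule carries 2 separate instances of a dimethylamino group (-N(CH3)2) meeting every constraint; each maps to a distinct set of atoms, giving 2 matches.

2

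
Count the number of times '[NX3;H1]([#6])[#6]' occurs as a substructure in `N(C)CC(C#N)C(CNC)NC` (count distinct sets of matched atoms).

[NX3;H1]([#6])[#6] is the SMARTS for a secondary amine: a trivalent nitrogen with one H, bonded to two carbons.
The molecule carries 3 separate instances of an N-methylamino group (-NHCH3) meeting every constraint; each maps to a distinct set of atoms, giving 3 matches.

3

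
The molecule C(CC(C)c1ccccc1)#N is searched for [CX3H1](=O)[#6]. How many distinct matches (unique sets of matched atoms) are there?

[CX3H1](=O)[#6] is the SMARTS for an aldehyde: an sp2 carbon with one H, double-bonded to O and single-bonded to carbon.
No fragment in the molecule satisfies every constraint, giving 0 matches.

0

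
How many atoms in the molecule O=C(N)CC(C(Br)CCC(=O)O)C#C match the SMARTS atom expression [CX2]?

The query [CX2] means: C with X2: aliphatic carbon with exactly 2 total connections.
Check the 14 heavy atoms by environment: 5× C (X4) → no; 2× C (X2) → match; 2× C (X3) → no; 2× O (X1) → no; 1× O (X2) → no; 1× N (X3) → no; 1× Br (X1) → no.
That gives 2 matching atoms.

2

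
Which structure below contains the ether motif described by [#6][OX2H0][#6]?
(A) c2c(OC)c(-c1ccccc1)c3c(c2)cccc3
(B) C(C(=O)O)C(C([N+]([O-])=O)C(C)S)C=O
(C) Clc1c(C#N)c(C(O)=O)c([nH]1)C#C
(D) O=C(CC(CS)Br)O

A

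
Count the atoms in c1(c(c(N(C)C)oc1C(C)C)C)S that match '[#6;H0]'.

The query [#6;H0] means: any carbon with no attached hydrogen.
Check the 13 heavy atoms by environment: 1× o (aromatic, H0) → no; 4× c (aromatic, H0) → match; 5× C (H3) → no; 1× N (H0) → no; 1× S (H1) → no; 1× C (H1) → no.
That gives 4 matching atoms.

4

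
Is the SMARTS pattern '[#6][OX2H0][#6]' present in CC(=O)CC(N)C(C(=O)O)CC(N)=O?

No

The pattern [#6][OX2H0][#6] describes an aliphatic oxygen bridging two carbons with no H on the oxygen — an ether.
The closest candidate here is a carboxylic acid group (-C(=O)OH), but the -OH oxygen has H1; the =O is OX1, not OX2. No other fragment satisfies the full query, so there is no match.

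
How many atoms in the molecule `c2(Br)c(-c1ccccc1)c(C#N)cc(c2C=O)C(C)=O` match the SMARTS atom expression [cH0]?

6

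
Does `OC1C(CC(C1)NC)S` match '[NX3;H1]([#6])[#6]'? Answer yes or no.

The pattern [NX3;H1]([#6])[#6] describes a trivalent nitrogen with one H, bonded to two carbons — a secondary amine.
The molecule carries an N-methylamino group (-NHCH3), whose atoms satisfy every constraint of the query, so the pattern matches.

Yes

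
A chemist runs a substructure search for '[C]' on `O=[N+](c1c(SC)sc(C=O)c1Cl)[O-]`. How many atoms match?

The query [C] means: uppercase C matches aliphatic (non-aromatic) carbon only.
Check the 13 heavy atoms by environment: 1× s (aromatic) → no; 4× c (aromatic) → no; 2× C → match; 2× O → no; 1× S → no; 1× Cl → no; 1× N (charge +1) → no; 1× O (charge -1) → no.
That gives 2 matching atoms.

2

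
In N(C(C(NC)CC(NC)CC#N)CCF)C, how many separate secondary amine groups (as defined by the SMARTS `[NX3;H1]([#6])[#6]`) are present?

3

[NX3;H1]([#6])[#6] is the SMARTS for a secondary amine: a trivalent nitrogen with one H, bonded to two carbons.
The molecule carries 3 separate instances of an N-methylamino group (-NHCH3) meeting every constraint; each maps to a distinct set of atoms, giving 3 matches.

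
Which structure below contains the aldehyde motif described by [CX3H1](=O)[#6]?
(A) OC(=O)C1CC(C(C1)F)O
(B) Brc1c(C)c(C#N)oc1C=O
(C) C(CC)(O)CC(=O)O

[CX3H1](=O)[#6] describes an sp2 carbon with one H, double-bonded to O and single-bonded to carbon (an aldehyde).
(A) has a carboxylic acid group (-C(=O)OH) but the carbonyl carbon has H0 and is bonded to O, not H1.
(B) contains an aldehyde (-CHO), which satisfies every atom and bond constraint.
(C) has a carboxylic acid group (-C(=O)OH) but the carbonyl carbon has H0 and is bonded to O, not H1.
So the answer is (B).

B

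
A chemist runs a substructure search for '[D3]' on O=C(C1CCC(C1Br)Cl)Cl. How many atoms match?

4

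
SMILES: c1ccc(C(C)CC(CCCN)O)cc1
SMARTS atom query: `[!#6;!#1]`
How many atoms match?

2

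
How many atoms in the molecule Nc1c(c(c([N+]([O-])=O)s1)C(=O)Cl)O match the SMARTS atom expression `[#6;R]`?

4

The query [#6;R] means: carbon that is part of a ring.
Check the 13 heavy atoms by environment: 1× s (aromatic, in 5-ring) → no; 4× c (aromatic, in 5-ring) → match; 1× N (acyclic) → no; 3× O (acyclic) → no; 1× C (acyclic) → no; 1× Cl (acyclic) → no; 1× N (charge +1, acyclic) → no; 1× O (charge -1, acyclic) → no.
That gives 4 matching atoms.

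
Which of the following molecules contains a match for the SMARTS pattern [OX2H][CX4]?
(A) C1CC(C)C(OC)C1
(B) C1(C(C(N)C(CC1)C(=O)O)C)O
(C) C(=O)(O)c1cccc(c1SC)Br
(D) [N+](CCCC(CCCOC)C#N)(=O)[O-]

[OX2H][CX4] describes a hydroxyl oxygen bound to an sp3 (X4) carbon (an aliphatic alcohol).
(A) has a methoxy ether (-OCH3) but the oxygen has H0 (ether), not H1.
(B) contains a hydroxyl group (-OH), which satisfies every atom and bond constraint.
(C) has a carboxylic acid group (-C(=O)OH) but the -OH is on a CX3 carbonyl carbon, not a CX4 carbon.
(D) has a methoxy ether (-OCH3) but the oxygen has H0 (ether), not H1.
So the answer is (B).

B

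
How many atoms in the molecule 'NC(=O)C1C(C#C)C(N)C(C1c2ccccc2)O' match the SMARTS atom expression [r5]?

5

Check the 18 heavy atoms by environment: 5× C (in 5-ring) → match; 6× c (aromatic, in 6-ring) → no; 2× O (acyclic) → no; 2× N (acyclic) → no; 3× C (acyclic) → no.
That gives 5 matching atoms.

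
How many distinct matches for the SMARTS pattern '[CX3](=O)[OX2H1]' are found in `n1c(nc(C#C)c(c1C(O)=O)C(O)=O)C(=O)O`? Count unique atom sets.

[CX3](=O)[OX2H1] is the SMARTS for a carboxylic acid: an sp2 carbon double-bonded to O and single-bonded to an -OH oxygen.
The molecule carries 3 separate instances of a carboxylic acid group (-C(=O)OH) meeting every constraint; each maps to a distinct set of atoms, giving 3 matches.

3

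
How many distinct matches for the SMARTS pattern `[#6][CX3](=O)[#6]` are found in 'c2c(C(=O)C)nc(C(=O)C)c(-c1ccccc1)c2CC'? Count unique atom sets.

[#6][CX3](=O)[#6] is the SMARTS for a ketone: a carbonyl carbon (no H) flanked by two carbons.
The molecule carries 2 separate instances of an acetyl/ketone group (-C(=O)CH3) meeting every constraint; each maps to a distinct set of atoms, giving 2 matches.

2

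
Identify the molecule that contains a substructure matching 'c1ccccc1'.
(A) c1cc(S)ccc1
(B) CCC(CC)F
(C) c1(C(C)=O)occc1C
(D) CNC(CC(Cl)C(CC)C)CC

A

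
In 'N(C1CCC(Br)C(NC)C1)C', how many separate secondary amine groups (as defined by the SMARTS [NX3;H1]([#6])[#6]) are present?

2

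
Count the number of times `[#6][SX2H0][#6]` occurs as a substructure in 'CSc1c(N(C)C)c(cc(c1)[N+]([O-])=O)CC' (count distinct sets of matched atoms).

1

[#6][SX2H0][#6] is the SMARTS for a thioether: an aliphatic sulfur bridging two carbons with no H on the sulfur.
Exactly one fragment in the molecule meets all constraints, giving 1 match.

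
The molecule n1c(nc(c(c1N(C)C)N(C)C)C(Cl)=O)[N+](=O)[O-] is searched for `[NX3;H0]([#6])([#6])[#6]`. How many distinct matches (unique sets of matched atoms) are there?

2

[NX3;H0]([#6])([#6])[#6] is the SMARTS for a tertiary amine: a trivalent nitrogen with no H, bonded to three carbons.
The molecule carries 2 separate instances of a dimethylamino group (-N(CH3)2) meeting every constraint; each maps to a distinct set of atoms, giving 2 matches.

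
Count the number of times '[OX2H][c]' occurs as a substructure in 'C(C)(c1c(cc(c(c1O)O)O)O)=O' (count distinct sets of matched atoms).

4

[OX2H][c] is the SMARTS for a phenol: a hydroxyl oxygen attached to an aromatic carbon.
The molecule carries 4 separate instances of a hydroxyl group (-OH) meeting every constraint; each maps to a distinct set of atoms, giving 4 matches.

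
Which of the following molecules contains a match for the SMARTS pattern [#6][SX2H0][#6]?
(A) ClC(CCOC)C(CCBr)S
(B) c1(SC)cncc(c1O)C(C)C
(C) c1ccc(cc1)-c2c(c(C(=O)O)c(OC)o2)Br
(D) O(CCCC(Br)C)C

B

[#6][SX2H0][#6] describes an aliphatic sulfur bridging two carbons with no H on the sulfur (a thioether).
(A) has a thiol (-SH) but the sulfur has H1, not H0 bridging two carbons.
(B) contains a methylthio ether (-SCH3), which satisfies every atom and bond constraint.
(C) has a methoxy ether (-OCH3) but the bridging atom is O, not S.
(D) has a methoxy ether (-OCH3) but the bridging atom is O, not S.
So the answer is (B).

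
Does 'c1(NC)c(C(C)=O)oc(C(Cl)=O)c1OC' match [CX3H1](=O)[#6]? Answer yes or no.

The pattern [CX3H1](=O)[#6] describes an sp2 carbon with one H, double-bonded to O and single-bonded to carbon — an aldehyde.
The closest candidate here is an acetyl/ketone group (-C(=O)CH3), but the carbonyl carbon has H0 (two carbon neighbours), not H1. No other fragment satisfies the full query, so there is no match.

No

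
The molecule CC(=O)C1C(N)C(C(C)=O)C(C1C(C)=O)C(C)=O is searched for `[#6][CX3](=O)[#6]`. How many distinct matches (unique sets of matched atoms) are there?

[#6][CX3](=O)[#6] is the SMARTS for a ketone: a carbonyl carbon (no H) flanked by two carbons.
The molecule carries 4 separate instances of an acetyl/ketone group (-C(=O)CH3) meeting every constraint; each maps to a distinct set of atoms, giving 4 matches.

4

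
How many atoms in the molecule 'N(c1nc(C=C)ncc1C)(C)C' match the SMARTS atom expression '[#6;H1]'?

The query [#6;H1] means: any carbon bearing exactly one hydrogen.
Check the 12 heavy atoms by environment: 2× n (aromatic, H0) → no; 3× c (aromatic, H0) → no; 1× c (aromatic, H1) → match; 3× C (H3) → no; 1× C (H1) → match; 1× C (H2) → no; 1× N (H0) → no.
Summing the matching environments: 1 + 1 = 2 matching atoms.

2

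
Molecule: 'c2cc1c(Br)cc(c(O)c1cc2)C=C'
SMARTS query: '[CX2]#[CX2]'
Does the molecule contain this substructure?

The pattern [CX2]#[CX2] describes a carbon-carbon triple bond — an alkyne.
The closest candidate here is a vinyl group (-CH=CH2), but the C=C is a double bond; both carbons are CX3, not CX2. No other fragment satisfies the full query, so there is no match.

No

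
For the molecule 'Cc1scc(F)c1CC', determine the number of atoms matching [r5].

The query [r5] means: r5 matches atoms in a five-membered ring.
Check the 9 heavy atoms by environment: 1× s (aromatic, in 5-ring) → match; 4× c (aromatic, in 5-ring) → match; 3× C (acyclic) → no; 1× F (acyclic) → no.
Summing the matching environments: 1 + 4 = 5 matching atoms.

5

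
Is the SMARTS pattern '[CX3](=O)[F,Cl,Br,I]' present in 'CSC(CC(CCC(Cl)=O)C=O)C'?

The pattern [CX3](=O)[F,Cl,Br,I] describes a carbonyl carbon bonded to a halogen — an acyl halide.
The molecule carries an acyl chloride (-C(=O)Cl), whose atoms satisfy every constraint of the query, so the pattern matches.

Yes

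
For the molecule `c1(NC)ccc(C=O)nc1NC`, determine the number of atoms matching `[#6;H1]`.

3

The query [#6;H1] means: any carbon bearing exactly one hydrogen.
Check the 12 heavy atoms by environment: 1× n (aromatic, H0) → no; 3× c (aromatic, H0) → no; 2× c (aromatic, H1) → match; 2× N (H1) → no; 2× C (H3) → no; 1× C (H1) → match; 1× O (H0) → no.
Summing the matching environments: 2 + 1 = 3 matching atoms.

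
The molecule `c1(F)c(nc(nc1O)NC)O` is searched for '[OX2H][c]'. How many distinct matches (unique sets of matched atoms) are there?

[OX2H][c] is the SMARTS for a phenol: a hydroxyl oxygen attached to an aromatic carbon.
The molecule carries 2 separate instances of a hydroxyl group (-OH) meeting every constraint; each maps to a distinct set of atoms, giving 2 matches.

2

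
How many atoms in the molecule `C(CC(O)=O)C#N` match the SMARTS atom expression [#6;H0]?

2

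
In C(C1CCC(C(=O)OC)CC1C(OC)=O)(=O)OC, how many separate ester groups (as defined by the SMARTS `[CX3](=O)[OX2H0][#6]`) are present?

3

[CX3](=O)[OX2H0][#6] is the SMARTS for an ester: a carbonyl carbon bonded to an oxygen that is itself bonded to carbon (no H on that O).
The molecule carries 3 separate instances of a methyl-ester group (-C(=O)OCH3) meeting every constraint; each maps to a distinct set of atoms, giving 3 matches.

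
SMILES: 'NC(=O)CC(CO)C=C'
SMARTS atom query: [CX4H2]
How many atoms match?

Check the 9 heavy atoms by environment: 2× C (H2, X4) → match; 1× C (H1, X4) → no; 1× O (H1, X2) → no; 1× C (H0, X3) → no; 1× O (H0, X1) → no; 1× N (H2, X3) → no; 1× C (H1, X3) → no; 1× C (H2, X3) → no.
That gives 2 matching atoms.

2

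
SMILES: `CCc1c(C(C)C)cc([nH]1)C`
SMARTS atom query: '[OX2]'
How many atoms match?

0

Check the 11 heavy atoms by environment: 1× n (aromatic, X3) → no; 4× c (aromatic, X3) → no; 6× C (X4) → no.
No environment satisfies the query, so 0 matching atoms.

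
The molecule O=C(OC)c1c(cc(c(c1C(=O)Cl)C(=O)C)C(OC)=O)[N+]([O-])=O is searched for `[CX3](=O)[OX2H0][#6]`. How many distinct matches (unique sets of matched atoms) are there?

[CX3](=O)[OX2H0][#6] is the SMARTS for an ester: a carbonyl carbon bonded to an oxygen that is itself bonded to carbon (no H on that O).
The molecule carries 2 separate instances of a methyl-ester group (-C(=O)OCH3) meeting every constraint; each maps to a distinct set of atoms, giving 2 matches.

2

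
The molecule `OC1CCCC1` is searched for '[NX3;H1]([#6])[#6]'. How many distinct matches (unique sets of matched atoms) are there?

[NX3;H1]([#6])[#6] is the SMARTS for a secondary amine: a trivalent nitrogen with one H, bonded to two carbons.
No fragment in the molecule satisfies every constraint, giving 0 matches.

0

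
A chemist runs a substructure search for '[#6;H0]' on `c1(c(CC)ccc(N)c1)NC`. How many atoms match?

3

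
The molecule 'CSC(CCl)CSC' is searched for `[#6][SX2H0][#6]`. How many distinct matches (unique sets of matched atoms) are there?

[#6][SX2H0][#6] is the SMARTS for a thioether: an aliphatic sulfur bridging two carbons with no H on the sulfur.
The molecule carries 2 separate instances of a methylthio ether (-SCH3) meeting every constraint; each maps to a distinct set of atoms, giving 2 matches.

2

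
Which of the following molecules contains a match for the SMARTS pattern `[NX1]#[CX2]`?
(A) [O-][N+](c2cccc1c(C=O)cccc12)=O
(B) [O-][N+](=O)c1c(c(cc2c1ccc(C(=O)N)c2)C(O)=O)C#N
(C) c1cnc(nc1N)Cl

B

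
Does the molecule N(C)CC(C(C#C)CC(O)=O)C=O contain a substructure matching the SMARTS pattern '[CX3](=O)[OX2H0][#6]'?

The pattern [CX3](=O)[OX2H0][#6] describes a carbonyl carbon bonded to an oxygen that is itself bonded to carbon (no H on that O) — an ester.
The closest candidate here is a carboxylic acid group (-C(=O)OH), but the singly-bonded O carries H (OX2H1, not H0). No other fragment satisfies the full query, so there is no match.

No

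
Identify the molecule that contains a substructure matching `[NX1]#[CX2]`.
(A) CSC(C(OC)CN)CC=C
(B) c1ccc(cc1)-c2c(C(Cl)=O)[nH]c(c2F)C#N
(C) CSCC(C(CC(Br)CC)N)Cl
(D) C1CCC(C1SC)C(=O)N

B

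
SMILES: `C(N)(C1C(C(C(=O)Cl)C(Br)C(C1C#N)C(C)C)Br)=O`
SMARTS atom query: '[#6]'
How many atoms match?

12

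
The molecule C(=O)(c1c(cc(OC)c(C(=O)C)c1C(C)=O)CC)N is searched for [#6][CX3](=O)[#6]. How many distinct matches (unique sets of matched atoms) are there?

2

[#6][CX3](=O)[#6] is the SMARTS for a ketone: a carbonyl carbon (no H) flanked by two carbons.
The molecule carries 2 separate instances of an acetyl/ketone group (-C(=O)CH3) meeting every constraint; each maps to a distinct set of atoms, giving 2 matches.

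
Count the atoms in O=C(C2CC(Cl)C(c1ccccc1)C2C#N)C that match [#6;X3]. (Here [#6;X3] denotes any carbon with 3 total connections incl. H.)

The query [#6;X3] means: any carbon (aromatic or not) with three total connections.
Check the 17 heavy atoms by environment: 6× C (X4) → no; 1× Cl (X1) → no; 1× C (X3) → match; 1× O (X1) → no; 1× C (X2) → no; 1× N (X1) → no; 6× c (aromatic, X3) → match.
Summing the matching environments: 1 + 6 = 7 matching atoms.

7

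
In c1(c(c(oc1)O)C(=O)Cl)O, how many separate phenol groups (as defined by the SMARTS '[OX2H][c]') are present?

[OX2H][c] is the SMARTS for a phenol: a hydroxyl oxygen attached to an aromatic carbon.
The molecule carries 2 separate instances of a hydroxyl group (-OH) meeting every constraint; each maps to a distinct set of atoms, giving 2 matches.

2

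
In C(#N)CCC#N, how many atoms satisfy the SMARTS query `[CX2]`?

Check the 6 heavy atoms by environment: 2× C (X4) → no; 2× C (X2) → match; 2× N (X1) → no.
That gives 2 matching atoms.

2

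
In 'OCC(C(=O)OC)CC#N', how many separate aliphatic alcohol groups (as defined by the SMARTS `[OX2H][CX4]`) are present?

1

[OX2H][CX4] is the SMARTS for an aliphatic alcohol: a hydroxyl oxygen bound to an sp3 (X4) carbon.
Exactly one fragment in the molecule meets all constraints, giving 1 match.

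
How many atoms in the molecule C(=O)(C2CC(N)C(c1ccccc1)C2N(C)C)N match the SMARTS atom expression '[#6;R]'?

11

The query [#6;R] means: carbon that is part of a ring.
Check the 18 heavy atoms by environment: 5× C (in 5-ring) → match; 3× N (acyclic) → no; 3× C (acyclic) → no; 6× c (aromatic, in 6-ring) → match; 1× O (acyclic) → no.
Summing the matching environments: 5 + 6 = 11 matching atoms.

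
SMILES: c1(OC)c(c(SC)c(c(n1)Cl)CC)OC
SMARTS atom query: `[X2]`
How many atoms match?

4

Check the 15 heavy atoms by environment: 1× n (aromatic, X2) → match; 5× c (aromatic, X3) → no; 5× C (X4) → no; 2× O (X2) → match; 1× Cl (X1) → no; 1× S (X2) → match.
Summing the matching environments: 1 + 2 + 1 = 4 matching atoms.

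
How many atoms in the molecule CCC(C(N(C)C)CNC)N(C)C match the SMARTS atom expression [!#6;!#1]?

3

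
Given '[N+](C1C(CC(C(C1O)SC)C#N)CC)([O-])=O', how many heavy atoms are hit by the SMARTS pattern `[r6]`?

The query [r6] means: r6 matches atoms in a six-membered ring.
Check the 16 heavy atoms by environment: 6× C (in 6-ring) → match; 1× N (charge +1, acyclic) → no; 1× O (charge -1, acyclic) → no; 2× O (acyclic) → no; 4× C (acyclic) → no; 1× N (acyclic) → no; 1× S (acyclic) → no.
That gives 6 matching atoms.

6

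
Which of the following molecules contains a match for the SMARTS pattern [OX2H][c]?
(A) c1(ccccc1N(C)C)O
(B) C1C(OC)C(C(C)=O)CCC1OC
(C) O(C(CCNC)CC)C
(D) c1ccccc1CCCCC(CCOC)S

A

[OX2H][c] describes a hydroxyl oxygen attached to an aromatic carbon (a phenol).
(A) contains a hydroxyl group (-OH), which satisfies every atom and bond constraint.
(B) has a methoxy ether (-OCH3) but the oxygen has H0, not H1.
(C) has a methoxy ether (-OCH3) but the oxygen has H0, not H1.
(D) has a methoxy ether (-OCH3) but the oxygen has H0, not H1.
So the answer is (A).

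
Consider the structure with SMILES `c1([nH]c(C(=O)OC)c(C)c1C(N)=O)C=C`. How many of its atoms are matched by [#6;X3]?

8

The query [#6;X3] means: any carbon (aromatic or not) with three total connections.
Check the 15 heavy atoms by environment: 1× n (aromatic, X3) → no; 4× c (aromatic, X3) → match; 2× C (X4) → no; 4× C (X3) → match; 2× O (X1) → no; 1× N (X3) → no; 1× O (X2) → no.
Summing the matching environments: 4 + 4 = 8 matching atoms.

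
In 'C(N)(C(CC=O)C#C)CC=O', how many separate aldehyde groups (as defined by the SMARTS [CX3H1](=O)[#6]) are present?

[CX3H1](=O)[#6] is the SMARTS for an aldehyde: an sp2 carbon with one H, double-bonded to O and single-bonded to carbon.
The molecule carries 2 separate instances of an aldehyde (-CHO) meeting every constraint; each maps to a distinct set of atoms, giving 2 matches.

2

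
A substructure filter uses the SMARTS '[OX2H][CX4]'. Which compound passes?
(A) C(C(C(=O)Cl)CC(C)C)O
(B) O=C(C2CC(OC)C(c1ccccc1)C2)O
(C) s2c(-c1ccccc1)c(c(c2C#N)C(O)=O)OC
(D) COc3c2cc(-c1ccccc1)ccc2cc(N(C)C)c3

A

[OX2H][CX4] describes a hydroxyl oxygen bound to an sp3 (X4) carbon (an aliphatic alcohol).
(A) contains a hydroxyl group (-OH), which satisfies every atom and bond constraint.
(B) has a carboxylic acid group (-C(=O)OH) but the -OH is on a CX3 carbonyl carbon, not a CX4 carbon.
(C) has a carboxylic acid group (-C(=O)OH) but the -OH is on a CX3 carbonyl carbon, not a CX4 carbon.
(D) has a methoxy ether (-OCH3) but the oxygen has H0 (ether), not H1.
So the answer is (A).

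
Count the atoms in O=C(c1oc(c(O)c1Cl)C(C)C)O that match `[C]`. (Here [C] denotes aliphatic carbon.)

4

Check the 13 heavy atoms by environment: 1× o (aromatic) → no; 4× c (aromatic) → no; 4× C → match; 3× O → no; 1× Cl → no.
That gives 4 matching atoms.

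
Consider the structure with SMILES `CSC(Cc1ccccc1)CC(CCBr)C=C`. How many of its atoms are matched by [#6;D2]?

The query [#6;D2] means: any carbon bonded to exactly two heavy atoms.
Check the 17 heavy atoms by environment: 5× C (D2) → match; 2× C (D3) → no; 2× C (D1) → no; 1× S (D2) → no; 1× Br (D1) → no; 1× c (aromatic, D3) → no; 5× c (aromatic, D2) → match.
Summing the matching environments: 5 + 5 = 10 matching atoms.

10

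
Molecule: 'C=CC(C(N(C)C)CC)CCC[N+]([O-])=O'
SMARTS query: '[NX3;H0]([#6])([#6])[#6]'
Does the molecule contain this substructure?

Yes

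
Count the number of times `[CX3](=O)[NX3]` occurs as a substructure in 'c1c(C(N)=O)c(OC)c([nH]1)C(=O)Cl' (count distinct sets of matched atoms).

[CX3](=O)[NX3] is the SMARTS for an amide: a carbonyl carbon bonded to a trivalent nitrogen.
Exactly one fragment in the molecule meets all constraints, giving 1 match.

1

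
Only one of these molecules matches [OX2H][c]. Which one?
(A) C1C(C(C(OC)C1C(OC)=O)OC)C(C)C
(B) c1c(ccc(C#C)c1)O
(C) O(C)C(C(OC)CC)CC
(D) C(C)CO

B

[OX2H][c] describes a hydroxyl oxygen attached to an aromatic carbon (a phenol).
(A) has a methoxy ether (-OCH3) but the oxygen has H0, not H1.
(B) contains a hydroxyl group (-OH), which satisfies every atom and bond constraint.
(C) has a methoxy ether (-OCH3) but the oxygen has H0, not H1.
(D) has a hydroxyl group (-OH) but the -OH is on an aliphatic carbon, not an aromatic c.
So the answer is (B).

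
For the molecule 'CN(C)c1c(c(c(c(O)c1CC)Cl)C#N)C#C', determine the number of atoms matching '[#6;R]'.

The query [#6;R] means: carbon that is part of a ring.
Check the 17 heavy atoms by environment: 6× c (aromatic, in 6-ring) → match; 1× Cl (acyclic) → no; 7× C (acyclic) → no; 2× N (acyclic) → no; 1× O (acyclic) → no.
That gives 6 matching atoms.

6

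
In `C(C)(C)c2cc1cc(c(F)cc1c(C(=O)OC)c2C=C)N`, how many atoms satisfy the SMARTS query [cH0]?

7

The query [cH0] means: aromatic carbon with no attached hydrogen (substituted or ring-fusion).
Check the 21 heavy atoms by environment: 7× c (aromatic, H0) → match; 3× c (aromatic, H1) → no; 2× C (H1) → no; 3× C (H3) → no; 1× C (H0) → no; 2× O (H0) → no; 1× F (H0) → no; 1× C (H2) → no; 1× N (H2) → no.
That gives 7 matching atoms.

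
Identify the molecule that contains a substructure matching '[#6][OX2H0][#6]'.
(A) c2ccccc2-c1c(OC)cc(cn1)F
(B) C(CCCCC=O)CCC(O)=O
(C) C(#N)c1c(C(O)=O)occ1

A

[#6][OX2H0][#6] describes an aliphatic oxygen bridging two carbons with no H on the oxygen (an ether).
(A) contains a methoxy ether (-OCH3), which satisfies every atom and bond constraint.
(B) has a carboxylic acid group (-C(=O)OH) but the -OH oxygen has H1; the =O is OX1, not OX2.
(C) has a carboxylic acid group (-C(=O)OH) but the -OH oxygen has H1; the =O is OX1, not OX2.
So the answer is (A).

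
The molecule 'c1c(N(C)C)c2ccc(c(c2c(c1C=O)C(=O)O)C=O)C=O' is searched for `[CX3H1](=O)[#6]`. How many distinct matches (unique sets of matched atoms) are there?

[CX3H1](=O)[#6] is the SMARTS for an aldehyde: an sp2 carbon with one H, double-bonded to O and single-bonded to carbon.
The molecule carries 3 separate instances of an aldehyde (-CHO) meeting every constraint; each maps to a distinct set of atoms, giving 3 matches.

3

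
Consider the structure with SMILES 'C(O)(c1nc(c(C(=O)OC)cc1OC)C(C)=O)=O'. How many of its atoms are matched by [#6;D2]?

Check the 18 heavy atoms by environment: 1× n (aromatic, D2) → no; 4× c (aromatic, D3) → no; 1× c (aromatic, D2) → match; 2× O (D2) → no; 3× C (D1) → no; 3× C (D3) → no; 4× O (D1) → no.
That gives 1 matching atom.

1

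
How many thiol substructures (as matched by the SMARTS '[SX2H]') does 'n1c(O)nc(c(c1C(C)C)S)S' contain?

2

[SX2H] is the SMARTS for a thiol: an aliphatic sulfur with two connections, one being H.
The molecule carries 2 separate instances of a thiol (-SH) meeting every constraint; each maps to a distinct set of atoms, giving 2 matches.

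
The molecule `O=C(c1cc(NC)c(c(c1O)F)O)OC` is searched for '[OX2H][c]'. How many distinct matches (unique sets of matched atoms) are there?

2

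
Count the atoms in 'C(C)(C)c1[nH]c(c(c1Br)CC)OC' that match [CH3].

The query [CH3] means: aliphatic carbon with exactly three hydrogens.
Check the 13 heavy atoms by environment: 1× n (aromatic, H1) → no; 4× c (aromatic, H0) → no; 1× C (H1) → no; 4× C (H3) → match; 1× O (H0) → no; 1× C (H2) → no; 1× Br (H0) → no.
That gives 4 matching atoms.

4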